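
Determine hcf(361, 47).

1

Euclid: 361 = 7·47 + 32; 47 = 1·32 + 15; 32 = 2·15 + 2; 15 = 7·2 + 1; 2 = 2·1 + 0. Last nonzero remainder: 1.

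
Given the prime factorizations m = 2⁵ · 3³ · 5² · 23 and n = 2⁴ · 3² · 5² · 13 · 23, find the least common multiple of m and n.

6458400

max exponent per prime: 2⁵ · 3³ · 5² · 13 · 23 = 6458400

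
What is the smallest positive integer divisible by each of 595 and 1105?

595 = 5 · 7 · 17; 1105 = 5 · 13 · 17
max exponents: 5 · 7 · 13 · 17 = 7735

7735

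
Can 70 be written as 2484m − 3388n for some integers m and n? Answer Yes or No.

No

By Bézout, 2484m − 3388n = 70 has integer solutions iff gcd(2484, 3388) | 70.
Euclid: 3388 = 1·2484 + 904; 2484 = 2·904 + 676; 904 = 1·676 + 228; 676 = 2·228 + 220; 228 = 1·220 + 8; 220 = 27·8 + 4; 8 = 2·4 + 0. gcd = 4; 70 mod 4 = 2. No.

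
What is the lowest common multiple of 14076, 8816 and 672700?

lcm(14076, 8816) = 14076·8816/gcd = 124094016/4 = 31023504
lcm(31023504, 672700) = 31023504·672700/gcd = 20869511140800/4 = 5217377785200

5217377785200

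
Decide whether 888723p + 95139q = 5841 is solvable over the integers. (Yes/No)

Yes

By Bézout, 888723p + 95139q = 5841 has integer solutions iff gcd(888723, 95139) | 5841.
Euclid: 888723 = 9·95139 + 32472; 95139 = 2·32472 + 30195; 32472 = 1·30195 + 2277; 30195 = 13·2277 + 594; 2277 = 3·594 + 495; 594 = 1·495 + 99; 495 = 5·99 + 0. gcd = 99; 5841 mod 99 = 0. Yes.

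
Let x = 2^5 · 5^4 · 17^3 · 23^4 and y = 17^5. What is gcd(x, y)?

4913

min exponent per shared prime: 17^3 = 4913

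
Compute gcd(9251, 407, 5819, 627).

gcd(9251, 407): 9251 = 22·407 + 297; 407 = 1·297 + 110; 297 = 2·110 + 77; 110 = 1·77 + 33; 77 = 2·33 + 11; 33 = 3·11 + 0 → 11
gcd(11, 5819): 5819 = 529·11 + 0 → 11
gcd(11, 627): 627 = 57·11 + 0 → 11

11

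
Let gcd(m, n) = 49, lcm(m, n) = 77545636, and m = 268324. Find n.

m·n = gcd·lcm = 49·77545636 = 3799736164, so n = 3799736164/268324 = 14161.

14161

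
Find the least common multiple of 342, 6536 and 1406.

342 = 2 · 3² · 19; 6536 = 2³ · 19 · 43; 1406 = 2 · 19 · 37
lcm takes max exponent of each prime: 2³ · 3² · 19 · 37 · 43 = 2176488

2176488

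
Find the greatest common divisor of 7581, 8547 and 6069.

21

7581 = 3 · 7 · 19²; 8547 = 3 · 7 · 11 · 37; 6069 = 3 · 7 · 17²
gcd takes min exponent of each prime: 3 · 7 = 21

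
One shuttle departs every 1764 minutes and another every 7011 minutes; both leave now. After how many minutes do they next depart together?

1764 = 2² · 3² · 7²; 7011 = 3² · 19 · 41
max exponents: 2² · 3² · 7² · 19 · 41 = 1374156

1374156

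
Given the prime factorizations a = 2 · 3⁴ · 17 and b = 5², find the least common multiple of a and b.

max exponent per prime: 2 · 3⁴ · 5² · 17 = 68850

68850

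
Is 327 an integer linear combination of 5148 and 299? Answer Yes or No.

No

gcd(5148, 299): 5148 = 17·299 + 65; 299 = 4·65 + 39; 65 = 1·39 + 26; 39 = 1·26 + 13; 26 = 2·13 + 0 → 13
13 does not divide 327, so a solution does not exist.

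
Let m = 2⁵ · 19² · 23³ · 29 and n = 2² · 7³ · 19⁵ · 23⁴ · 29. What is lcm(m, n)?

220557304304520736

max exponent per prime: 2⁵ · 7³ · 19⁵ · 23⁴ · 29 = 220557304304520736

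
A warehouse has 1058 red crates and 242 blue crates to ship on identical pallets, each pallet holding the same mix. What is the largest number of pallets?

1058 = 2 · 23²
242 = 2 · 11²
Common: 2 = 2

2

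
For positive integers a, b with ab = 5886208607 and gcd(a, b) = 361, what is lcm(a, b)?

For any two positive integers, gcd × lcm equals their product. Hence lcm = 5886208607 / 361 = 16305287.

16305287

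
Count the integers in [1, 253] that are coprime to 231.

Prime factors of 231: 3, 7, 11. Count integers ≤ 253 divisible by none of them.
By inclusion–exclusion: 253 − ⌊253/3⌋ − ⌊253/7⌋ − ⌊253/11⌋ + ⌊253/21⌋ + ⌊253/33⌋ + ⌊253/77⌋ − ⌊253/231⌋ = 131.

131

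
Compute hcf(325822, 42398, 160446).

gcd(325822, 42398): 325822 = 7·42398 + 29036; 42398 = 1·29036 + 13362; 29036 = 2·13362 + 2312; 13362 = 5·2312 + 1802; 2312 = 1·1802 + 510; 1802 = 3·510 + 272; 510 = 1·272 + 238; 272 = 1·238 + 34; 238 = 7·34 + 0 → 34
gcd(34, 160446): 160446 = 4719·34 + 0 → 34

34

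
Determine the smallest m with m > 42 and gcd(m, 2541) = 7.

2541 = 7·363. Any m with gcd(m, 2541) = 7 is a multiple of 7, say 7s, with s coprime to 363.
Need s > 42/7, so s ≥ 7. First s ≥ 7 with gcd(s, 363) = 1 is s = 7. Thus m = 7·7 = 49.

49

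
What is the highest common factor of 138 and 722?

2

Euclid: 722 = 5·138 + 32; 138 = 4·32 + 10; 32 = 3·10 + 2; 10 = 5·2 + 0. Last nonzero remainder: 2.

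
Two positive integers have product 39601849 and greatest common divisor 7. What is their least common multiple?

gcd·lcm = product, so lcm = 39601849/7 = 5657407.

5657407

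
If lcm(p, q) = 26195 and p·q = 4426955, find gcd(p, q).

169

gcd·lcm = product, so gcd = 4426955/26195 = 169.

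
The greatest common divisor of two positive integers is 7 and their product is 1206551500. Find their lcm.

172364500

Since gcd(a,b)·lcm(a,b) = ab, lcm = 1206551500/7 = 172364500.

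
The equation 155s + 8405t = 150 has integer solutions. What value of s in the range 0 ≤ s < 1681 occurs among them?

gcd(155, 8405) = 5 (Euclid: 8405 = 54·155 + 35; 155 = 4·35 + 15; 35 = 2·15 + 5; 15 = 3·5 + 0), and 5 | 150.
Extended Euclid: 155·(-488) + 8405·(9) = 5. Scale by 30: s₀ = -14640.
General solution s = s₀ + 1681k; reducing mod 1681 gives s = 489 (and t = -9).

489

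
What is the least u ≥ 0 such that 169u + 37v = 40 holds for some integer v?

Reduce mod 37: 169u ≡ 40 (mod 37). With g = gcd(169, 37) = 1 dividing 40, divide through: 169u ≡ 40 (mod 37).
Since gcd(169, 37) = 1, u ≡ 40·(169)⁻¹ ≡ 16 (mod 37). Smallest non-negative: 16.

16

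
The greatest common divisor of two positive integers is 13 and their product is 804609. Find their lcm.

For any two positive integers, gcd × lcm equals their product. Hence lcm = 804609 / 13 = 61893.

61893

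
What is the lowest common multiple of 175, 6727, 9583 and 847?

27858020575

lcm(175, 6727) = 175·6727/gcd = 1177225/7 = 168175
lcm(168175, 9583) = 168175·9583/gcd = 1611621025/7 = 230231575
lcm(230231575, 847) = 230231575·847/gcd = 195006144025/7 = 27858020575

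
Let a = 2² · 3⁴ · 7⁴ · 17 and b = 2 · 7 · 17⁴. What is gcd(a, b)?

238

min exponent per shared prime: 2 · 7 · 17 = 238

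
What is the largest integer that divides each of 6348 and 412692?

Euclid: 412692 = 65·6348 + 72; 6348 = 88·72 + 12; 72 = 6·12 + 0. Last nonzero remainder: 12.

12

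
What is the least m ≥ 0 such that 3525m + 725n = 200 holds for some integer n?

27

Euclid: 3525 = 4·725 + 625; 725 = 1·625 + 100; 625 = 6·100 + 25; 100 = 4·25 + 0 → gcd = 25; 200 = 25·8.
Back-substitution yields 3525·(7) + 725·(-34) = 25, so one solution is m = 7·8 = 56, n = -34·8 = -272.
Solutions in m differ by 725/25 = 29; the one in [0, 29) is 56 mod 29 = 27.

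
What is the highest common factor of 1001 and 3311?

77

Euclid: 3311 = 3·1001 + 308; 1001 = 3·308 + 77; 308 = 4·77 + 0. Last nonzero remainder: 77.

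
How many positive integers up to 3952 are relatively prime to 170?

Prime factors of 170: 2, 5, 17. Count integers ≤ 3952 divisible by none of them.
By inclusion–exclusion: 3952 − ⌊3952/2⌋ − ⌊3952/5⌋ − ⌊3952/17⌋ + ⌊3952/10⌋ + ⌊3952/34⌋ + ⌊3952/85⌋ − ⌊3952/170⌋ = 1488.

1488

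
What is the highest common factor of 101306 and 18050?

Euclid: 101306 = 5·18050 + 11056; 18050 = 1·11056 + 6994; 11056 = 1·6994 + 4062; 6994 = 1·4062 + 2932; 4062 = 1·2932 + 1130; 2932 = 2·1130 + 672; 1130 = 1·672 + 458; 672 = 1·458 + 214; 458 = 2·214 + 30; 214 = 7·30 + 4; 30 = 7·4 + 2; 4 = 2·2 + 0. Last nonzero remainder: 2.

2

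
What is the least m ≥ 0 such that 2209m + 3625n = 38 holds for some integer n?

2432

Reduce mod 3625: 2209m ≡ 38 (mod 3625). With g = gcd(2209, 3625) = 1 dividing 38, divide through: 2209m ≡ 38 (mod 3625).
Since gcd(2209, 3625) = 1, m ≡ 38·(2209)⁻¹ ≡ 2432 (mod 3625). Smallest non-negative: 2432.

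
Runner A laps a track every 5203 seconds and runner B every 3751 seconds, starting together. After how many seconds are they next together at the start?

161293

5203 = 11² · 43; 3751 = 11² · 31
max exponents: 11² · 31 · 43 = 161293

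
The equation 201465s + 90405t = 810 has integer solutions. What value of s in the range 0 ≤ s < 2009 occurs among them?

gcd(201465, 90405) = 45 (Euclid: 201465 = 2·90405 + 20655; 90405 = 4·20655 + 7785; 20655 = 2·7785 + 5085; 7785 = 1·5085 + 2700; 5085 = 1·2700 + 2385; 2700 = 1·2385 + 315; 2385 = 7·315 + 180; 315 = 1·180 + 135; 180 = 1·135 + 45; 135 = 3·45 + 0), and 45 | 810.
Extended Euclid: 201465·(569) + 90405·(-1268) = 45. Scale by 18: s₀ = 10242.
General solution s = s₀ + 2009k; reducing mod 2009 gives s = 197 (and t = -439).

197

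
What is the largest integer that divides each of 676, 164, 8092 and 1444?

gcd(676, 164): 676 = 4·164 + 20; 164 = 8·20 + 4; 20 = 5·4 + 0 → 4
gcd(4, 8092): 8092 = 2023·4 + 0 → 4
gcd(4, 1444): 1444 = 361·4 + 0 → 4

4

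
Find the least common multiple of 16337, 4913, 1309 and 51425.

16337 = 17 · 31²; 4913 = 17³; 1309 = 7 · 11 · 17; 51425 = 5² · 11² · 17
lcm takes max exponent of each prime: 5² · 7 · 11² · 17³ · 31² = 99975496775

99975496775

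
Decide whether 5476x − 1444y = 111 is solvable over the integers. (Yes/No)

No

By Bézout, 5476x − 1444y = 111 has integer solutions iff gcd(5476, 1444) | 111.
Euclid: 5476 = 3·1444 + 1144; 1444 = 1·1144 + 300; 1144 = 3·300 + 244; 300 = 1·244 + 56; 244 = 4·56 + 20; 56 = 2·20 + 16; 20 = 1·16 + 4; 16 = 4·4 + 0. gcd = 4; 111 mod 4 = 3. No.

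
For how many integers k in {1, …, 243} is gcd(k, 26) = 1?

Prime factors of 26: 2, 13. Count integers ≤ 243 divisible by none of them.
By inclusion–exclusion: 243 − ⌊243/2⌋ − ⌊243/13⌋ + ⌊243/26⌋ = 113.

113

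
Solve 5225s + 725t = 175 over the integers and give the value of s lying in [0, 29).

6

Reduce mod 725: 5225s ≡ 175 (mod 725). With g = gcd(5225, 725) = 25 dividing 175, divide through: 209s ≡ 7 (mod 29).
Since gcd(209, 29) = 1, s ≡ 7·(209)⁻¹ ≡ 6 (mod 29). Smallest non-negative: 6.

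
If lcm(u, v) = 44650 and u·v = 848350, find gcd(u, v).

From gcd × lcm = uv: gcd = 848350 / 44650 = 19.

19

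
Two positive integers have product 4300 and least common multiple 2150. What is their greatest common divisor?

From gcd × lcm = ab: gcd = 4300 / 2150 = 2.

2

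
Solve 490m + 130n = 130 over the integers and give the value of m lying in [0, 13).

0

Reduce mod 130: 490m ≡ 130 (mod 130). With g = gcd(490, 130) = 10 dividing 130, divide through: 49m ≡ 13 (mod 13).
Since gcd(49, 13) = 1, m ≡ 13·(49)⁻¹ ≡ 0 (mod 13). Smallest non-negative: 0.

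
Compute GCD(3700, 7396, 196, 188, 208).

gcd(3700, 7396): 7396 = 1·3700 + 3696; 3700 = 1·3696 + 4; 3696 = 924·4 + 0 → 4
gcd(4, 196): 196 = 49·4 + 0 → 4
gcd(4, 188): 188 = 47·4 + 0 → 4
gcd(4, 208): 208 = 52·4 + 0 → 4

4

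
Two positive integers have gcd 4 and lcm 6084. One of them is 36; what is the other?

676

Using ab = gcd(a,b)·lcm(a,b) = 4·6084 = 24336, we get b = 24336/36 = 676.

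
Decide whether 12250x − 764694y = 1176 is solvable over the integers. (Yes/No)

By Bézout, 12250x − 764694y = 1176 has integer solutions iff gcd(12250, 764694) | 1176.
Euclid: 764694 = 62·12250 + 5194; 12250 = 2·5194 + 1862; 5194 = 2·1862 + 1470; 1862 = 1·1470 + 392; 1470 = 3·392 + 294; 392 = 1·294 + 98; 294 = 3·98 + 0. gcd = 98; 1176 mod 98 = 0. Yes.

Yes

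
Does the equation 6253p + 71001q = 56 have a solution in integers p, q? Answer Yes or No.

By Bézout, 6253p + 71001q = 56 has integer solutions iff gcd(6253, 71001) | 56.
Euclid: 71001 = 11·6253 + 2218; 6253 = 2·2218 + 1817; 2218 = 1·1817 + 401; 1817 = 4·401 + 213; 401 = 1·213 + 188; 213 = 1·188 + 25; 188 = 7·25 + 13; 25 = 1·13 + 12; 13 = 1·12 + 1; 12 = 12·1 + 0. gcd = 1; 56 mod 1 = 0. Yes.

Yes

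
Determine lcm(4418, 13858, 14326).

16867389422

lcm(4418, 13858) = 4418·13858/gcd = 61224644/2 = 30612322
lcm(30612322, 14326) = 30612322·14326/gcd = 438552124972/26 = 16867389422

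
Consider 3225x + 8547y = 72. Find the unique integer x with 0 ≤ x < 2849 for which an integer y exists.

gcd(3225, 8547) = 3 (Euclid: 8547 = 2·3225 + 2097; 3225 = 1·2097 + 1128; 2097 = 1·1128 + 969; 1128 = 1·969 + 159; 969 = 6·159 + 15; 159 = 10·15 + 9; 15 = 1·9 + 6; 9 = 1·6 + 3; 6 = 2·3 + 0), and 3 | 72.
Extended Euclid: 3225·(1129) + 8547·(-426) = 3. Scale by 24: x₀ = 27096.
General solution x = x₀ + 2849t; reducing mod 2849 gives x = 1455 (and y = -549).

1455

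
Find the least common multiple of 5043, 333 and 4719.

lcm(5043, 333) = 5043·333/gcd = 1679319/3 = 559773
lcm(559773, 4719) = 559773·4719/gcd = 2641568787/3 = 880522929

880522929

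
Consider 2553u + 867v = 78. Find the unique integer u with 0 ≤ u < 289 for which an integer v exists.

179

gcd(2553, 867) = 3 (Euclid: 2553 = 2·867 + 819; 867 = 1·819 + 48; 819 = 17·48 + 3; 48 = 16·3 + 0), and 3 | 78.
Extended Euclid: 2553·(18) + 867·(-53) = 3. Scale by 26: u₀ = 468.
General solution u = u₀ + 289t; reducing mod 289 gives u = 179 (and v = -527).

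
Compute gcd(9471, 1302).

Euclid: 9471 = 7·1302 + 357; 1302 = 3·357 + 231; 357 = 1·231 + 126; 231 = 1·126 + 105; 126 = 1·105 + 21; 105 = 5·21 + 0. Last nonzero remainder: 21.

21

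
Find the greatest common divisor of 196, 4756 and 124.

gcd(196, 4756): 4756 = 24·196 + 52; 196 = 3·52 + 40; 52 = 1·40 + 12; 40 = 3·12 + 4; 12 = 3·4 + 0 → 4
gcd(4, 124): 124 = 31·4 + 0 → 4

4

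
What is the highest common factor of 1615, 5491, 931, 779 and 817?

gcd(1615, 5491): 5491 = 3·1615 + 646; 1615 = 2·646 + 323; 646 = 2·323 + 0 → 323
gcd(323, 931): 931 = 2·323 + 285; 323 = 1·285 + 38; 285 = 7·38 + 19; 38 = 2·19 + 0 → 19
gcd(19, 779): 779 = 41·19 + 0 → 19
gcd(19, 817): 817 = 43·19 + 0 → 19

19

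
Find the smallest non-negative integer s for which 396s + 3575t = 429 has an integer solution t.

299

gcd(396, 3575) = 11 (Euclid: 3575 = 9·396 + 11; 396 = 36·11 + 0), and 11 | 429.
Extended Euclid: 396·(-9) + 3575·(1) = 11. Scale by 39: s₀ = -351.
General solution s = s₀ + 325k; reducing mod 325 gives s = 299 (and t = -33).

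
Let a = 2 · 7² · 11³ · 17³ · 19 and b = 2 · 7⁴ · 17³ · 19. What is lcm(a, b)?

max exponent per prime: 2 · 7⁴ · 11³ · 17³ · 19 = 596623803314

596623803314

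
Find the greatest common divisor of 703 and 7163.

19

703 = 19 · 37
7163 = 13 · 19 · 29
Common: 19 = 19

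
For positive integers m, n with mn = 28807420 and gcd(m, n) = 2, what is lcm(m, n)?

14403710

For any two positive integers, gcd × lcm equals their product. Hence lcm = 28807420 / 2 = 14403710.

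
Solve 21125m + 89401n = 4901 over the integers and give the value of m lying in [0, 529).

Euclid: 89401 = 4·21125 + 4901; 21125 = 4·4901 + 1521; 4901 = 3·1521 + 338; 1521 = 4·338 + 169; 338 = 2·169 + 0 → gcd = 169; 4901 = 169·29.
Back-substitution yields 21125·(237) + 89401·(-56) = 169, so one solution is m = 237·29 = 6873, n = -56·29 = -1624.
Solutions in m differ by 89401/169 = 529; the one in [0, 529) is 6873 mod 529 = 525.

525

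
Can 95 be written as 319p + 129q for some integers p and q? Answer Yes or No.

Yes

gcd(319, 129): 319 = 2·129 + 61; 129 = 2·61 + 7; 61 = 8·7 + 5; 7 = 1·5 + 2; 5 = 2·2 + 1; 2 = 2·1 + 0 → 1
1 divides 95, so a solution exists.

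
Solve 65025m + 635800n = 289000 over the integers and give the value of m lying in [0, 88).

gcd(65025, 635800) = 7225 (Euclid: 635800 = 9·65025 + 50575; 65025 = 1·50575 + 14450; 50575 = 3·14450 + 7225; 14450 = 2·7225 + 0), and 7225 | 289000.
Extended Euclid: 65025·(-39) + 635800·(4) = 7225. Scale by 40: m₀ = -1560.
General solution m = m₀ + 88t; reducing mod 88 gives m = 24 (and n = -2).

24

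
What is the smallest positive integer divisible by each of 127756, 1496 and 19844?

525588184

lcm(127756, 1496) = 127756·1496/gcd = 191122976/4 = 47780744
lcm(47780744, 19844) = 47780744·19844/gcd = 948161083936/1804 = 525588184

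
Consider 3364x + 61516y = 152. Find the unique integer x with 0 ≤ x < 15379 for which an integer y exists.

2103

Euclid: 61516 = 18·3364 + 964; 3364 = 3·964 + 472; 964 = 2·472 + 20; 472 = 23·20 + 12; 20 = 1·12 + 8; 12 = 1·8 + 4; 8 = 2·4 + 0 → gcd = 4; 152 = 4·38.
Back-substitution yields 3364·(6126) + 61516·(-335) = 4, so one solution is x = 6126·38 = 232788, y = -335·38 = -12730.
Solutions in x differ by 61516/4 = 15379; the one in [0, 15379) is 232788 mod 15379 = 2103.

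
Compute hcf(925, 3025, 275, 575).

25

gcd(925, 3025): 3025 = 3·925 + 250; 925 = 3·250 + 175; 250 = 1·175 + 75; 175 = 2·75 + 25; 75 = 3·25 + 0 → 25
gcd(25, 275): 275 = 11·25 + 0 → 25
gcd(25, 575): 575 = 23·25 + 0 → 25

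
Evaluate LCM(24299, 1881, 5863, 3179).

640043605773

24299 = 11 · 47²; 1881 = 3² · 11 · 19; 5863 = 11 · 13 · 41; 3179 = 11 · 17²
lcm takes max exponent of each prime: 3² · 11 · 13 · 17² · 19 · 41 · 47² = 640043605773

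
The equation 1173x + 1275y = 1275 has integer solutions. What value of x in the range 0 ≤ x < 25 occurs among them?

Reduce mod 1275: 1173x ≡ 1275 (mod 1275). With g = gcd(1173, 1275) = 51 dividing 1275, divide through: 23x ≡ 25 (mod 25).
Since gcd(23, 25) = 1, x ≡ 25·(23)⁻¹ ≡ 0 (mod 25). Smallest non-negative: 0.

0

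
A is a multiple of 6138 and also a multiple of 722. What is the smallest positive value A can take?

6138 = 2 · 3² · 11 · 31; 722 = 2 · 19²
max exponents: 2 · 3² · 11 · 19² · 31 = 2215818

2215818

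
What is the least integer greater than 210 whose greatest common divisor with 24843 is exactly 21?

24843 = 21·1183. Any t with gcd(t, 24843) = 21 is a multiple of 21, say 21s, with s coprime to 1183.
Need s > 210/21, so s ≥ 11. First s ≥ 11 with gcd(s, 1183) = 1 is s = 11. Thus t = 21·11 = 231.

231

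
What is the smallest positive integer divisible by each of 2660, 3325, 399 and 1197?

119700

lcm(2660, 3325) = 2660·3325/gcd = 8844500/665 = 13300
lcm(13300, 399) = 13300·399/gcd = 5306700/133 = 39900
lcm(39900, 1197) = 39900·1197/gcd = 47760300/399 = 119700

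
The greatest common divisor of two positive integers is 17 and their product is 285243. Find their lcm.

gcd·lcm = product, so lcm = 285243/17 = 16779.

16779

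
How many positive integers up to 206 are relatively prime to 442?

442 = 2·13·17. Inclusion–exclusion on these primes:
206 − ⌊206/2⌋ − ⌊206/13⌋ − ⌊206/17⌋ + ⌊206/26⌋ + ⌊206/34⌋ + ⌊206/221⌋ − ⌊206/442⌋ = 89

89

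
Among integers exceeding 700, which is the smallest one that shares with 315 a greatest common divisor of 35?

770

gcd(t, 315) = 35 forces 35 | t; write t = 35s. Then gcd(35s, 35·9) = 35·gcd(s, 9), so need gcd(s, 9) = 1.
35s > 700 gives s ≥ 21. The least s ≥ 21 coprime to 9 is 22, so t = 35·22 = 770.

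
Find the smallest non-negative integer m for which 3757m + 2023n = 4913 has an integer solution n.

Euclid: 3757 = 1·2023 + 1734; 2023 = 1·1734 + 289; 1734 = 6·289 + 0 → gcd = 289; 4913 = 289·17.
Back-substitution yields 3757·(-1) + 2023·(2) = 289, so one solution is m = -1·17 = -17, n = 2·17 = 34.
Solutions in m differ by 2023/289 = 7; the one in [0, 7) is -17 mod 7 = 4.

4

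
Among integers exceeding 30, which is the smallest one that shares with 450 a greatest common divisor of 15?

Multiples of 15 above 30: 15·3, 15·4, … . Need the cofactor coprime to 450/15 = 30.
Checking s = 3, 4, … the first with gcd(s, 30) = 1 is s = 7, giving 105.

105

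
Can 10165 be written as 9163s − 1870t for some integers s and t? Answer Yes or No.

No

By Bézout, 9163s − 1870t = 10165 has integer solutions iff gcd(9163, 1870) | 10165.
Euclid: 9163 = 4·1870 + 1683; 1870 = 1·1683 + 187; 1683 = 9·187 + 0. gcd = 187; 10165 mod 187 = 67. No.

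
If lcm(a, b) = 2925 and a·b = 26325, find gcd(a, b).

From gcd × lcm = ab: gcd = 26325 / 2925 = 9.

9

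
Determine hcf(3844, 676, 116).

3844 = 2² · 31²; 676 = 2² · 13²; 116 = 2² · 29
gcd takes min exponent of each prime: 2² = 4

4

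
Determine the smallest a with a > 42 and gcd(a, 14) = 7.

gcd(a, 14) = 7 forces 7 | a; write a = 7s. Then gcd(7s, 7·2) = 7·gcd(s, 2), so need gcd(s, 2) = 1.
7s > 42 gives s ≥ 7. The least s ≥ 7 coprime to 2 is 7, so a = 7·7 = 49.

49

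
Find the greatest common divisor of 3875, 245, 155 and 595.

5

gcd(3875, 245): 3875 = 15·245 + 200; 245 = 1·200 + 45; 200 = 4·45 + 20; 45 = 2·20 + 5; 20 = 4·5 + 0 → 5
gcd(5, 155): 155 = 31·5 + 0 → 5
gcd(5, 595): 595 = 119·5 + 0 → 5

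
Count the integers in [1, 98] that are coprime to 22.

Prime factors of 22: 2, 11. Count integers ≤ 98 divisible by none of them.
By inclusion–exclusion: 98 − ⌊98/2⌋ − ⌊98/11⌋ + ⌊98/22⌋ = 45.

45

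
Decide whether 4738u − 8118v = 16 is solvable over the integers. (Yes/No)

Yes

gcd(4738, 8118): 8118 = 1·4738 + 3380; 4738 = 1·3380 + 1358; 3380 = 2·1358 + 664; 1358 = 2·664 + 30; 664 = 22·30 + 4; 30 = 7·4 + 2; 4 = 2·2 + 0 → 2
2 divides 16, so a solution exists.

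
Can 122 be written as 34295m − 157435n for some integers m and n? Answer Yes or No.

By Bézout, 34295m − 157435n = 122 has integer solutions iff gcd(34295, 157435) | 122.
Euclid: 157435 = 4·34295 + 20255; 34295 = 1·20255 + 14040; 20255 = 1·14040 + 6215; 14040 = 2·6215 + 1610; 6215 = 3·1610 + 1385; 1610 = 1·1385 + 225; 1385 = 6·225 + 35; 225 = 6·35 + 15; 35 = 2·15 + 5; 15 = 3·5 + 0. gcd = 5; 122 mod 5 = 2. No.

No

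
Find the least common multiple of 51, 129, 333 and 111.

243423

lcm(51, 129) = 51·129/gcd = 6579/3 = 2193
lcm(2193, 333) = 2193·333/gcd = 730269/3 = 243423
lcm(243423, 111) = 243423·111/gcd = 27019953/111 = 243423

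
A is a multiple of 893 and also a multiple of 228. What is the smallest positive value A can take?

10716

893 = 19 · 47; 228 = 2² · 3 · 19
max exponents: 2² · 3 · 19 · 47 = 10716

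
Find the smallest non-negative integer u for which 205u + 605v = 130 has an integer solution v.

39

Reduce mod 605: 205u ≡ 130 (mod 605). With g = gcd(205, 605) = 5 dividing 130, divide through: 41u ≡ 26 (mod 121).
Since gcd(41, 121) = 1, u ≡ 26·(41)⁻¹ ≡ 39 (mod 121). Smallest non-negative: 39.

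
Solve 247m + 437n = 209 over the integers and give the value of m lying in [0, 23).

15

gcd(247, 437) = 19 (Euclid: 437 = 1·247 + 190; 247 = 1·190 + 57; 190 = 3·57 + 19; 57 = 3·19 + 0), and 19 | 209.
Extended Euclid: 247·(-7) + 437·(4) = 19. Scale by 11: m₀ = -77.
General solution m = m₀ + 23t; reducing mod 23 gives m = 15 (and n = -8).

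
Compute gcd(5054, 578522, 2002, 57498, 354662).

14

gcd(5054, 578522): 578522 = 114·5054 + 2366; 5054 = 2·2366 + 322; 2366 = 7·322 + 112; 322 = 2·112 + 98; 112 = 1·98 + 14; 98 = 7·14 + 0 → 14
gcd(14, 2002): 2002 = 143·14 + 0 → 14
gcd(14, 57498): 57498 = 4107·14 + 0 → 14
gcd(14, 354662): 354662 = 25333·14 + 0 → 14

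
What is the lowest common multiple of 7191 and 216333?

172850067

7191 = 3² · 17 · 47; 216333 = 3² · 13 · 43²
max exponents: 3² · 13 · 17 · 43² · 47 = 172850067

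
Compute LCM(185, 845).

185 = 5 · 37; 845 = 5 · 13²
max exponents: 5 · 13² · 37 = 31265

31265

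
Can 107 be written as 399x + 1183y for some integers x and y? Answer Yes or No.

No

By Bézout, 399x + 1183y = 107 has integer solutions iff gcd(399, 1183) | 107.
Euclid: 1183 = 2·399 + 385; 399 = 1·385 + 14; 385 = 27·14 + 7; 14 = 2·7 + 0. gcd = 7; 107 mod 7 = 2. No.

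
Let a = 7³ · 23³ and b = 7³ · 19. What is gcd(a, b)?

343

min exponent per shared prime: 7³ = 343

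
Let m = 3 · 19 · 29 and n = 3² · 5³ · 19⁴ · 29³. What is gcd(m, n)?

min exponent per shared prime: 3 · 19 · 29 = 1653

1653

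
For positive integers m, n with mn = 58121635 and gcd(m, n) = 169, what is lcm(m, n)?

Since gcd(m,n)·lcm(m,n) = mn, lcm = 58121635/169 = 343915.

343915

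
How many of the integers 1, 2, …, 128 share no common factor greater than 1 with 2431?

101

2431 = 11·13·17. Inclusion–exclusion on these primes:
128 − ⌊128/11⌋ − ⌊128/13⌋ − ⌊128/17⌋ + ⌊128/143⌋ + ⌊128/187⌋ + ⌊128/221⌋ − ⌊128/2431⌋ = 101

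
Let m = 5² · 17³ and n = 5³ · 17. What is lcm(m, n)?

max exponent per prime: 5³ · 17³ = 614125

614125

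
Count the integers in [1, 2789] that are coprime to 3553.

2261

Prime factors of 3553: 11, 17, 19. Count integers ≤ 2789 divisible by none of them.
By inclusion–exclusion: 2789 − ⌊2789/11⌋ − ⌊2789/17⌋ − ⌊2789/19⌋ + ⌊2789/187⌋ + ⌊2789/209⌋ + ⌊2789/323⌋ − ⌊2789/3553⌋ = 2261.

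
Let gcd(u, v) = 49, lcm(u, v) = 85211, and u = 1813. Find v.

2303

u·v = gcd·lcm = 49·85211 = 4175339, so v = 4175339/1813 = 2303.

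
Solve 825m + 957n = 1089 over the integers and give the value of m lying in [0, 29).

28

Euclid: 957 = 1·825 + 132; 825 = 6·132 + 33; 132 = 4·33 + 0 → gcd = 33; 1089 = 33·33.
Back-substitution yields 825·(7) + 957·(-6) = 33, so one solution is m = 7·33 = 231, n = -6·33 = -198.
Solutions in m differ by 957/33 = 29; the one in [0, 29) is 231 mod 29 = 28.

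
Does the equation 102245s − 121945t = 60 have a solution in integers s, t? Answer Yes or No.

By Bézout, 102245s − 121945t = 60 has integer solutions iff gcd(102245, 121945) | 60.
Euclid: 121945 = 1·102245 + 19700; 102245 = 5·19700 + 3745; 19700 = 5·3745 + 975; 3745 = 3·975 + 820; 975 = 1·820 + 155; 820 = 5·155 + 45; 155 = 3·45 + 20; 45 = 2·20 + 5; 20 = 4·5 + 0. gcd = 5; 60 mod 5 = 0. Yes.

Yes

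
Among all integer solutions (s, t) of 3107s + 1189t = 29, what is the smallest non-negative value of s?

Reduce mod 1189: 3107s ≡ 29 (mod 1189). With g = gcd(3107, 1189) = 1 dividing 29, divide through: 3107s ≡ 29 (mod 1189).
Since gcd(3107, 1189) = 1, s ≡ 29·(3107)⁻¹ ≡ 261 (mod 1189). Smallest non-negative: 261.

261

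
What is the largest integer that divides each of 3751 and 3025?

Euclid: 3751 = 1·3025 + 726; 3025 = 4·726 + 121; 726 = 6·121 + 0. Last nonzero remainder: 121.

121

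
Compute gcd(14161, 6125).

49

14161 = 7² · 17²
6125 = 5³ · 7²
Common: 7² = 49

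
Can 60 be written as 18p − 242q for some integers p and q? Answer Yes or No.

Yes

By Bézout, 18p − 242q = 60 has integer solutions iff gcd(18, 242) | 60.
Euclid: 242 = 13·18 + 8; 18 = 2·8 + 2; 8 = 4·2 + 0. gcd = 2; 60 mod 2 = 0. Yes.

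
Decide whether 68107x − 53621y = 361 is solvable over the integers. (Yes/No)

Yes

gcd(68107, 53621): 68107 = 1·53621 + 14486; 53621 = 3·14486 + 10163; 14486 = 1·10163 + 4323; 10163 = 2·4323 + 1517; 4323 = 2·1517 + 1289; 1517 = 1·1289 + 228; 1289 = 5·228 + 149; 228 = 1·149 + 79; 149 = 1·79 + 70; 79 = 1·70 + 9; 70 = 7·9 + 7; 9 = 1·7 + 2; 7 = 3·2 + 1; 2 = 2·1 + 0 → 1
1 divides 361, so a solution exists.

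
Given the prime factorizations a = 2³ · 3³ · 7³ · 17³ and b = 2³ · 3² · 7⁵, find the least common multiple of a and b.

17835722856

max exponent per prime: 2³ · 3³ · 7⁵ · 17³ = 17835722856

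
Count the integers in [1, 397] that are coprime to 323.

355

323 = 17·19. Inclusion–exclusion on these primes:
397 − ⌊397/17⌋ − ⌊397/19⌋ + ⌊397/323⌋ = 355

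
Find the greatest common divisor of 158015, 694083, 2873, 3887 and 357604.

gcd(158015, 694083): 694083 = 4·158015 + 62023; 158015 = 2·62023 + 33969; 62023 = 1·33969 + 28054; 33969 = 1·28054 + 5915; 28054 = 4·5915 + 4394; 5915 = 1·4394 + 1521; 4394 = 2·1521 + 1352; 1521 = 1·1352 + 169; 1352 = 8·169 + 0 → 169
gcd(169, 2873): 2873 = 17·169 + 0 → 169
gcd(169, 3887): 3887 = 23·169 + 0 → 169
gcd(169, 357604): 357604 = 2116·169 + 0 → 169

169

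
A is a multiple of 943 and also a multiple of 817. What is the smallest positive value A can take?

gcd first: 943 = 1·817 + 126; 817 = 6·126 + 61; 126 = 2·61 + 4; 61 = 15·4 + 1; 4 = 4·1 + 0 → gcd = 1
lcm = 943·817/gcd = 770431/1 = 770431

770431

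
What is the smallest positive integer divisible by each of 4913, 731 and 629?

4913 = 17³; 731 = 17 · 43; 629 = 17 · 37
lcm takes max exponent of each prime: 17³ · 37 · 43 = 7816583

7816583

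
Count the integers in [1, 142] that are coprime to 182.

Prime factors of 182: 2, 7, 13. Count integers ≤ 142 divisible by none of them.
By inclusion–exclusion: 142 − ⌊142/2⌋ − ⌊142/7⌋ − ⌊142/13⌋ + ⌊142/14⌋ + ⌊142/26⌋ + ⌊142/91⌋ − ⌊142/182⌋ = 57.

57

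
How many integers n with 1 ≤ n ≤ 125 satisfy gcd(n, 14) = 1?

54

14 = 2·7. Inclusion–exclusion on these primes:
125 − ⌊125/2⌋ − ⌊125/7⌋ + ⌊125/14⌋ = 54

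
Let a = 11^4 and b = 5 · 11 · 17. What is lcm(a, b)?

max exponent per prime: 5 · 11^4 · 17 = 1244485

1244485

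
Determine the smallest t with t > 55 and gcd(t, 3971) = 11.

66

Multiples of 11 above 55: 11·6, 11·7, … . Need the cofactor coprime to 3971/11 = 361.
Checking s = 6, 7, … the first with gcd(s, 361) = 1 is s = 6, giving 66.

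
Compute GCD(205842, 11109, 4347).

205842 = 2 · 3 · 7 · 13² · 29; 11109 = 3 · 7 · 23²; 4347 = 3³ · 7 · 23
gcd takes min exponent of each prime: 3 · 7 = 21

21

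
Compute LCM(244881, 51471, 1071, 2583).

lcm(244881, 51471) = 244881·51471/gcd = 12604269951/63 = 200067777
lcm(200067777, 1071) = 200067777·1071/gcd = 214272589167/63 = 3401152209
lcm(3401152209, 2583) = 3401152209·2583/gcd = 8785176155847/63 = 139447240569

139447240569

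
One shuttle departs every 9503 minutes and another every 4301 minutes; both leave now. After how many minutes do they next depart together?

gcd first: 9503 = 2·4301 + 901; 4301 = 4·901 + 697; 901 = 1·697 + 204; 697 = 3·204 + 85; 204 = 2·85 + 34; 85 = 2·34 + 17; 34 = 2·17 + 0 → gcd = 17
lcm = 9503·4301/gcd = 40872403/17 = 2404259

2404259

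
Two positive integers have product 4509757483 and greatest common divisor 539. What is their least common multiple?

8366897

gcd·lcm = product, so lcm = 4509757483/539 = 8366897.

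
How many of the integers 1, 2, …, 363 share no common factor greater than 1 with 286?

152

Prime factors of 286: 2, 11, 13. Count integers ≤ 363 divisible by none of them.
By inclusion–exclusion: 363 − ⌊363/2⌋ − ⌊363/11⌋ − ⌊363/13⌋ + ⌊363/22⌋ + ⌊363/26⌋ + ⌊363/143⌋ − ⌊363/286⌋ = 152.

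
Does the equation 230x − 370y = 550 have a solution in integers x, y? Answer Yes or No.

By Bézout, 230x − 370y = 550 has integer solutions iff gcd(230, 370) | 550.
Euclid: 370 = 1·230 + 140; 230 = 1·140 + 90; 140 = 1·90 + 50; 90 = 1·50 + 40; 50 = 1·40 + 10; 40 = 4·10 + 0. gcd = 10; 550 mod 10 = 0. Yes.

Yes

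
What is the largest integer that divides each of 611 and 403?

611 = 13 · 47
403 = 13 · 31
Common: 13 = 13

13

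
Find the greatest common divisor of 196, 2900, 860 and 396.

196 = 2² · 7²; 2900 = 2² · 5² · 29; 860 = 2² · 5 · 43; 396 = 2² · 3² · 11
gcd takes min exponent of each prime: 2² = 4

4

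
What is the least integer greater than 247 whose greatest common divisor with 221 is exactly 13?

260

Multiples of 13 above 247: 13·20, 13·21, … . Need the cofactor coprime to 221/13 = 17.
Checking s = 20, 21, … the first with gcd(s, 17) = 1 is s = 20, giving 260.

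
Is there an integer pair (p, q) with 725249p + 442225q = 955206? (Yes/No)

By Bézout, 725249p + 442225q = 955206 has integer solutions iff gcd(725249, 442225) | 955206.
Euclid: 725249 = 1·442225 + 283024; 442225 = 1·283024 + 159201; 283024 = 1·159201 + 123823; 159201 = 1·123823 + 35378; 123823 = 3·35378 + 17689; 35378 = 2·17689 + 0. gcd = 17689; 955206 mod 17689 = 0. Yes.

Yes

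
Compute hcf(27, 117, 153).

gcd(27, 117): 117 = 4·27 + 9; 27 = 3·9 + 0 → 9
gcd(9, 153): 153 = 17·9 + 0 → 9

9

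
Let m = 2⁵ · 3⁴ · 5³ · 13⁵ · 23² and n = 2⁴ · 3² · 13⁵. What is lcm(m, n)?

max exponent per prime: 2⁵ · 3⁴ · 5³ · 13⁵ · 23² = 63638135028000

63638135028000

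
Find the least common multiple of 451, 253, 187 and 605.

9698755

451 = 11 · 41; 253 = 11 · 23; 187 = 11 · 17; 605 = 5 · 11²
lcm takes max exponent of each prime: 5 · 11² · 17 · 23 · 41 = 9698755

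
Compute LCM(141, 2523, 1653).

lcm(141, 2523) = 141·2523/gcd = 355743/3 = 118581
lcm(118581, 1653) = 118581·1653/gcd = 196014393/87 = 2253039

2253039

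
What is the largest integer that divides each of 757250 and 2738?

2

757250 = 2 · 5³ · 13 · 233
2738 = 2 · 37²
Common: 2 = 2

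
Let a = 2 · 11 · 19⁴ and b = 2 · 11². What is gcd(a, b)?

22

min exponent per shared prime: 2 · 11 = 22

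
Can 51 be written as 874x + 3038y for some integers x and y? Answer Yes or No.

gcd(874, 3038): 3038 = 3·874 + 416; 874 = 2·416 + 42; 416 = 9·42 + 38; 42 = 1·38 + 4; 38 = 9·4 + 2; 4 = 2·2 + 0 → 2
2 does not divide 51, so a solution does not exist.

No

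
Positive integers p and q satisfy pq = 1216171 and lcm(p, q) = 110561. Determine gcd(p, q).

From gcd × lcm = pq: gcd = 1216171 / 110561 = 11.

11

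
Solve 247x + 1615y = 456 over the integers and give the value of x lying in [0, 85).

gcd(247, 1615) = 19 (Euclid: 1615 = 6·247 + 133; 247 = 1·133 + 114; 133 = 1·114 + 19; 114 = 6·19 + 0), and 19 | 456.
Extended Euclid: 247·(-13) + 1615·(2) = 19. Scale by 24: x₀ = -312.
General solution x = x₀ + 85t; reducing mod 85 gives x = 28 (and y = -4).

28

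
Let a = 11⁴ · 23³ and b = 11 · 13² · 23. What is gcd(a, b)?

253

min exponent per shared prime: 11 · 23 = 253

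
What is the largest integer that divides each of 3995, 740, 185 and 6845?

gcd(3995, 740): 3995 = 5·740 + 295; 740 = 2·295 + 150; 295 = 1·150 + 145; 150 = 1·145 + 5; 145 = 29·5 + 0 → 5
gcd(5, 185): 185 = 37·5 + 0 → 5
gcd(5, 6845): 6845 = 1369·5 + 0 → 5

5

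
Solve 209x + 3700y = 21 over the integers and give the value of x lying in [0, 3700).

Reduce mod 3700: 209x ≡ 21 (mod 3700). With g = gcd(209, 3700) = 1 dividing 21, divide through: 209x ≡ 21 (mod 3700).
Since gcd(209, 3700) = 1, x ≡ 21·(209)⁻¹ ≡ 3169 (mod 3700). Smallest non-negative: 3169.

3169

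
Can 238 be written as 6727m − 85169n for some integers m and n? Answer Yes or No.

Yes

gcd(6727, 85169): 85169 = 12·6727 + 4445; 6727 = 1·4445 + 2282; 4445 = 1·2282 + 2163; 2282 = 1·2163 + 119; 2163 = 18·119 + 21; 119 = 5·21 + 14; 21 = 1·14 + 7; 14 = 2·7 + 0 → 7
7 divides 238, so a solution exists.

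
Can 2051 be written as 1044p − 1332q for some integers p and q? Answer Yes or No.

gcd(1044, 1332): 1332 = 1·1044 + 288; 1044 = 3·288 + 180; 288 = 1·180 + 108; 180 = 1·108 + 72; 108 = 1·72 + 36; 72 = 2·36 + 0 → 36
36 does not divide 2051, so a solution does not exist.

No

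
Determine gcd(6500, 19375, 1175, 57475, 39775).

25

6500 = 2² · 5³ · 13; 19375 = 5⁴ · 31; 1175 = 5² · 47; 57475 = 5² · 11² · 19; 39775 = 5² · 37 · 43
gcd takes min exponent of each prime: 5² = 25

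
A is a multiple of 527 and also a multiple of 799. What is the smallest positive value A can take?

24769

527 = 17 · 31; 799 = 17 · 47
max exponents: 17 · 31 · 47 = 24769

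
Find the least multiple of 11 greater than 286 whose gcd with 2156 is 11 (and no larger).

297

2156 = 11·196. Any m with gcd(m, 2156) = 11 is a multiple of 11, say 11s, with s coprime to 196.
Need s > 286/11, so s ≥ 27. First s ≥ 27 with gcd(s, 196) = 1 is s = 27. Thus m = 11·27 = 297.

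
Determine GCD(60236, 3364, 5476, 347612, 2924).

gcd(60236, 3364): 60236 = 17·3364 + 3048; 3364 = 1·3048 + 316; 3048 = 9·316 + 204; 316 = 1·204 + 112; 204 = 1·112 + 92; 112 = 1·92 + 20; 92 = 4·20 + 12; 20 = 1·12 + 8; 12 = 1·8 + 4; 8 = 2·4 + 0 → 4
gcd(4, 5476): 5476 = 1369·4 + 0 → 4
gcd(4, 347612): 347612 = 86903·4 + 0 → 4
gcd(4, 2924): 2924 = 731·4 + 0 → 4

4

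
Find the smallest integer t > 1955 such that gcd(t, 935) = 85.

gcd(t, 935) = 85 forces 85 | t; write t = 85s. Then gcd(85s, 85·11) = 85·gcd(s, 11), so need gcd(s, 11) = 1.
85s > 1955 gives s ≥ 24. The least s ≥ 24 coprime to 11 is 24, so t = 85·24 = 2040.

2040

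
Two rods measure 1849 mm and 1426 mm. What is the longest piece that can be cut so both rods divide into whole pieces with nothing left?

1

1849 = 43²
1426 = 2 · 23 · 31
Common: 1 = 1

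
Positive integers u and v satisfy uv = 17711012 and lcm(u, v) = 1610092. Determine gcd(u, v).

11

From gcd × lcm = uv: gcd = 17711012 / 1610092 = 11.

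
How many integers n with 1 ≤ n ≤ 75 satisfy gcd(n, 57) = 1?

Prime factors of 57: 3, 19. Count integers ≤ 75 divisible by none of them.
By inclusion–exclusion: 75 − ⌊75/3⌋ − ⌊75/19⌋ + ⌊75/57⌋ = 48.

48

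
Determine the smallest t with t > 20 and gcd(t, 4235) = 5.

25

gcd(t, 4235) = 5 forces 5 | t; write t = 5s. Then gcd(5s, 5·847) = 5·gcd(s, 847), so need gcd(s, 847) = 1.
5s > 20 gives s ≥ 5. The least s ≥ 5 coprime to 847 is 5, so t = 5·5 = 25.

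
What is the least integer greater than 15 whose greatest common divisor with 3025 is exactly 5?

20

gcd(k, 3025) = 5 forces 5 | k; write k = 5s. Then gcd(5s, 5·605) = 5·gcd(s, 605), so need gcd(s, 605) = 1.
5s > 15 gives s ≥ 4. The least s ≥ 4 coprime to 605 is 4, so k = 5·4 = 20.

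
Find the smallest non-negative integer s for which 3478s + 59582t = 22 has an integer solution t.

Euclid: 59582 = 17·3478 + 456; 3478 = 7·456 + 286; 456 = 1·286 + 170; 286 = 1·170 + 116; 170 = 1·116 + 54; 116 = 2·54 + 8; 54 = 6·8 + 6; 8 = 1·6 + 2; 6 = 3·2 + 0 → gcd = 2; 22 = 2·11.
Back-substitution yields 3478·(7709) + 59582·(-450) = 2, so one solution is s = 7709·11 = 84799, t = -450·11 = -4950.
Solutions in s differ by 59582/2 = 29791; the one in [0, 29791) is 84799 mod 29791 = 25217.

25217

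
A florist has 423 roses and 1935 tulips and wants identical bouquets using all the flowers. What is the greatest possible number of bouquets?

9

423 = 3² · 47
1935 = 3² · 5 · 43
Common: 3² = 9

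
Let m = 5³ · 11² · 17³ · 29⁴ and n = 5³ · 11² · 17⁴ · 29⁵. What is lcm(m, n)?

25910814093888625

max exponent per prime: 5³ · 11² · 17⁴ · 29⁵ = 25910814093888625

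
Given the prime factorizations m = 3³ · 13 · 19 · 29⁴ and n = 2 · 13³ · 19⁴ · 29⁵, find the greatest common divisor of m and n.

174698407

min exponent per shared prime: 13 · 19 · 29⁴ = 174698407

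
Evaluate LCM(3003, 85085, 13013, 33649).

lcm(3003, 85085) = 3003·85085/gcd = 255510255/1001 = 255255
lcm(255255, 13013) = 255255·13013/gcd = 3321633315/1001 = 3318315
lcm(3318315, 33649) = 3318315·33649/gcd = 111657981435/77 = 1450103655

1450103655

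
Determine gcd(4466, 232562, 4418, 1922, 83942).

4466 = 2 · 7 · 11 · 29; 232562 = 2 · 11² · 31²; 4418 = 2 · 47²; 1922 = 2 · 31²; 83942 = 2 · 19 · 47²
gcd takes min exponent of each prime: 2 = 2

2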